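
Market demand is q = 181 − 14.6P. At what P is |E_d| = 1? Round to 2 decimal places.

For linear demand q = a − bP, E = −bP/(a − bP). |E| = 1 ⇒ bP = a − bP ⇒ P = a/(2b).
P = 181/(2·14.6) ≈ 6.20.

6.20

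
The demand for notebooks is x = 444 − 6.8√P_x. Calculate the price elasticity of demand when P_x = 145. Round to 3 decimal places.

-0.113

At P_x = 145, x = 362.1172.
dx/dP_x = −6.8/(2√P_x) = −6.8/(2·12.0416).
Point elasticity E = (dx/dP_x)·(P_x/x) = -0.2824 × 145/362.1172 ≈ -0.113.
|E| < 1, so demand is inelastic at this price.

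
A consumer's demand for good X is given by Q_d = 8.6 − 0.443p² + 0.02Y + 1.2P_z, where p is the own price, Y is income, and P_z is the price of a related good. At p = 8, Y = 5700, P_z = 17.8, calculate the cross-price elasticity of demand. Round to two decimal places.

Substituting, Q_d = 8.6 − 0.443(8)² + 0.02(5700) + 1.2(17.8) = 8.6 − 28.352 + 114 + 21.36 = 115.608.
∂Q_d/∂P_z = +1.2, so E_xy = 1.2·(17.8/115.608) ≈ 0.18.
E_xy > 0: the goods are substitutes.

0.18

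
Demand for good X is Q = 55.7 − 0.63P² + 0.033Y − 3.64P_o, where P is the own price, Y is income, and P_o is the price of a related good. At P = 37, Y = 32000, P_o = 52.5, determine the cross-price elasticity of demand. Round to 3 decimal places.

-3.287

Evaluating quantity at (P, Y, P_o) gives Q = 55.7 − 0.63(37)² + 0.033(32000) − 3.64(52.5) = 55.7 − 862.47 + 1056 − 191.1 = 58.13.
∂Q/∂P_o = −3.64, so E_xy = -3.64·(52.5/58.13) ≈ -3.287.
E_xy < 0: the goods are complements.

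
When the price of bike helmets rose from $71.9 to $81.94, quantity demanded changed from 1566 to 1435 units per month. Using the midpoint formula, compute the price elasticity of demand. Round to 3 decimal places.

-0.669

%Δq = (1435 − 1566)/[(1566 + 1435)/2] = -131/1500.5 ≈ -0.0873.
%Δp = (81.94 − 71.9)/[(71.9 + 81.94)/2] = 10.04/76.92 ≈ 0.1305.
Arc elasticity E = %Δq/%Δp ≈ -0.0873/0.1305 ≈ -0.669.
|E| < 1: demand is inelastic over this range.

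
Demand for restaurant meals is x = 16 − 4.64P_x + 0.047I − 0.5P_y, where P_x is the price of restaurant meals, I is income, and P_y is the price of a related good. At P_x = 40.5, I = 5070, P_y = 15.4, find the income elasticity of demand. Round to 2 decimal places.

First evaluate x: 16 − 4.64(40.5) + 0.047(5070) − 0.5(15.4) = 16 − 187.92 + 238.29 − 7.7 = 58.67.
∂x/∂I = +0.047, so E_I = 0.047·(5070/58.67) ≈ 4.06.
E_I > 1: normal good (luxury).

4.06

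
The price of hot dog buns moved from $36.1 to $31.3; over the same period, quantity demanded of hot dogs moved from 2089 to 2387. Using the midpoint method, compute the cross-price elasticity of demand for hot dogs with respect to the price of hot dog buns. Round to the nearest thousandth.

-0.935

%ΔQ_x = (2387 − 2089)/[(2089+2387)/2] = 298/2238 ≈ 0.1332.
%ΔP_y = (31.3 − 36.1)/[(36.1+31.3)/2] ≈ -0.1424.
E_xy = 0.1332/-0.1424 ≈ -0.935.
E_xy < 0, so hot dogs and hot dog buns are complements.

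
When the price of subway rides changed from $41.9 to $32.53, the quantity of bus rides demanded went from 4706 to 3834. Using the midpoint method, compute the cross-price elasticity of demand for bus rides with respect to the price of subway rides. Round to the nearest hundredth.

%ΔQ_x = (3834 − 4706)/[(4706+3834)/2] = -872/4270 ≈ -0.2042.
%ΔP_y = (32.53 − 41.9)/[(41.9+32.53)/2] ≈ -0.2518.
E_xy = -0.2042/-0.2518 ≈ 0.81.
E_xy > 0, so bus rides and subway rides are substitutes.

0.81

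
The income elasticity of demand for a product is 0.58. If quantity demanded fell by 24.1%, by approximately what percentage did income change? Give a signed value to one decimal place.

-41.6

%ΔQ ≈ E × %ΔI ⇒ %ΔI = %ΔQ / E = (-24.1%)/(0.58) ≈ -41.6%.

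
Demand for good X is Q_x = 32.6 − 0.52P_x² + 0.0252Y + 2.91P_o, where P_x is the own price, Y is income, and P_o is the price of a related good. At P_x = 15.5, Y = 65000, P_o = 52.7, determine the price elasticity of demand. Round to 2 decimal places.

Substituting, Q_x = 32.6 − 0.52(15.5)² + 0.0252(65000) + 2.91(52.7) = 32.6 − 124.93 + 1638 + 153.357 = 1699.027.
∂Q_x/∂P_x = −2·0.52·P_x = -16.12, so E_p = -16.12·(15.5/1699.027) ≈ -0.15.
|E_p| < 1: demand is inelastic.

-0.15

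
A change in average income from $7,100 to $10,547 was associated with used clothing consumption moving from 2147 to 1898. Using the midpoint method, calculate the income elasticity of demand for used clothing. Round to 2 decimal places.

-0.32

%ΔQ = (1898 − 2147)/[(2147+1898)/2] = -249/2022.5 ≈ -0.1231.
%ΔI = (10,547 − 7,100)/[(7,100+10,547)/2] = 3447/8823.5 ≈ 0.3907.
E_I = %ΔQ/%ΔI ≈ -0.32.
E_I < 0: inferior good.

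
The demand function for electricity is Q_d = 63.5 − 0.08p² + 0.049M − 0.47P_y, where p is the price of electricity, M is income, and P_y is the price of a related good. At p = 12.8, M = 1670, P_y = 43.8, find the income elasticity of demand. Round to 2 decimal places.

0.73

At the given point, Q_d = 63.5 − 0.08(12.8)² + 0.049(1670) − 0.47(43.8) = 63.5 − 13.1072 + 81.83 − 20.586 = 111.6368.
∂Q_d/∂M = +0.049, so E_I = 0.049·(1670/111.6368) ≈ 0.73.
E_I ∈ (0,1): normal good (necessity).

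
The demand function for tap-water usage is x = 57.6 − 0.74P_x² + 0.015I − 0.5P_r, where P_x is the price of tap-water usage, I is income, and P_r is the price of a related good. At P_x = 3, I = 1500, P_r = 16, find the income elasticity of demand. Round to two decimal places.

0.34

At the given point, x = 57.6 − 0.74(3)² + 0.015(1500) − 0.5(16) = 57.6 − 6.66 + 22.5 − 8 = 65.44.
∂x/∂I = +0.015, so E_I = 0.015·(1500/65.44) ≈ 0.34.
E_I ∈ (0,1): normal good (necessity).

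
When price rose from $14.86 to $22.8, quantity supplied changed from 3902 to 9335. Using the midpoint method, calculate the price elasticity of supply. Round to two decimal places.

1.95

%Δq = (9335 − 3902)/[(3902 + 9335)/2] = 5433/6618.5 ≈ 0.8209.
%ΔP = (22.8 − 14.86)/[(14.86 + 22.8)/2] = 7.94/18.83 ≈ 0.4217.
Arc elasticity E = %Δq/%ΔP ≈ 0.8209/0.4217 ≈ 1.95.
|E| > 1: supply is elastic over this range.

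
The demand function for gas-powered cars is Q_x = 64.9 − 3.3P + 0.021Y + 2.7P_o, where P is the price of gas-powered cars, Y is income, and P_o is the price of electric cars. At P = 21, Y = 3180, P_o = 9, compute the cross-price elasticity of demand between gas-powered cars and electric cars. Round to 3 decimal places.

0.280

Substituting, Q_x = 64.9 − 3.3(21) + 0.021(3180) + 2.7(9) = 64.9 − 69.3 + 66.78 + 24.3 = 86.68.
∂Q_x/∂P_o = +2.7, so E_xy = 2.7·(9/86.68) ≈ 0.280.
E_xy > 0: the goods are substitutes.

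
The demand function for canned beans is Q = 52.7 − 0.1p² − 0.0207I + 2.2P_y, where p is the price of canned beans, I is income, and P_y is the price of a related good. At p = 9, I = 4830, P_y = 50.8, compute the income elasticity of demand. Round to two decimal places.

Q = 52.7 − 0.1(9)² − 0.0207(4830) + 2.2(50.8) = 52.7 − 8.1 − 99.981 + 111.76 = 56.379.
∂Q/∂I = −0.0207, so E_I = -0.0207·(4830/56.379) ≈ -1.77.
E_I < 0: inferior good.

-1.77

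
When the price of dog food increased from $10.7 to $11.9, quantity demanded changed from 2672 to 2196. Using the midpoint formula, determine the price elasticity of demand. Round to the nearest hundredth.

-1.84

%Δq = (2196 − 2672)/[(2672 + 2196)/2] = -476/2434 ≈ -0.1956.
%Δp = (11.9 − 10.7)/[(10.7 + 11.9)/2] = 1.2/11.3 ≈ 0.1062.
Arc elasticity E = %Δq/%Δp ≈ -0.1956/0.1062 ≈ -1.84.
|E| > 1: demand is elastic over this range.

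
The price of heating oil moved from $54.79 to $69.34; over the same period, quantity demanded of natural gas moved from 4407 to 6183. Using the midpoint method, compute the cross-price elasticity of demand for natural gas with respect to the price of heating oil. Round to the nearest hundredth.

1.43

%ΔQ_x = (6183 − 4407)/[(4407+6183)/2] = 1776/5295 ≈ 0.3354.
%ΔP_y = (69.34 − 54.79)/[(54.79+69.34)/2] ≈ 0.2344.
E_xy = 0.3354/0.2344 ≈ 1.43.
E_xy > 0, so natural gas and heating oil are substitutes.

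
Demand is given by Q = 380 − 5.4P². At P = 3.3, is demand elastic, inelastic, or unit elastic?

inelastic

At P = 3.3, Q = 321.194.
dQ/dP = −2·5.4·P = −35.64.
Point elasticity E = (dQ/dP)·(P/Q) = -35.64 × 3.3/321.194 ≈ -0.366.
|E| ≈ 0.366 < 1, so demand is inelastic.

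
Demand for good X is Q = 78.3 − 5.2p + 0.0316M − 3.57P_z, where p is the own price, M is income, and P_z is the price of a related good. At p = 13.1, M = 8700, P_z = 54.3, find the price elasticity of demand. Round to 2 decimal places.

First evaluate Q: 78.3 − 5.2(13.1) + 0.0316(8700) − 3.57(54.3) = 78.3 − 68.12 + 274.92 − 193.851 = 91.249.
∂Q/∂p = −5.2, so E_p = (−5.2)·(13.1/91.249) ≈ -0.75.
|E_p| < 1: demand is inelastic.

-0.75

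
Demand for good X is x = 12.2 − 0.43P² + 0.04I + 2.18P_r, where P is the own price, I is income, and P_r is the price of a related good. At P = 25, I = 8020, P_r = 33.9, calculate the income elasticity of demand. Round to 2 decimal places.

2.32

Substituting, x = 12.2 − 0.43(25)² + 0.04(8020) + 2.18(33.9) = 12.2 − 268.75 + 320.8 + 73.902 = 138.152.
∂x/∂I = +0.04, so E_I = 0.04·(8020/138.152) ≈ 2.32.
E_I > 1: normal good (luxury).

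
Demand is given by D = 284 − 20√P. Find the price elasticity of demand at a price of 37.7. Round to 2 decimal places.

At P = 37.7, D = 161.1993.
dD/dP = −20/(2√P) = −20/(2·6.14).
Point elasticity E = (dD/dP)·(P/D) = -1.6287 × 37.7/161.1993 ≈ -0.38.
|E| < 1, so demand is inelastic at this price.

-0.38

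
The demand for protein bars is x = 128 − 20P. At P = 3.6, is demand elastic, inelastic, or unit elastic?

elastic

At P = 3.6, x = 56.
dx/dP = −20.
Point elasticity E = (dx/dP)·(P/x) = -20 × 3.6/56 ≈ -1.286.
|E| ≈ 1.286 > 1, so demand is elastic.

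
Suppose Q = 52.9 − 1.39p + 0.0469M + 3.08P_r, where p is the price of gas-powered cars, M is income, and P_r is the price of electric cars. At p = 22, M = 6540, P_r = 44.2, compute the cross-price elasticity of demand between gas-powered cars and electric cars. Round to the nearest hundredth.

Q = 52.9 − 1.39(22) + 0.0469(6540) + 3.08(44.2) = 52.9 − 30.58 + 306.726 + 136.136 = 465.182.
∂Q/∂P_r = +3.08, so E_xy = 3.08·(44.2/465.182) ≈ 0.29.
E_xy > 0: the goods are substitutes.

0.29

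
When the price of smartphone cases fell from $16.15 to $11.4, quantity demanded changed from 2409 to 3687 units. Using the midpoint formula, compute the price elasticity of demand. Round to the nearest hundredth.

-1.22

%ΔQ = (3687 − 2409)/[(2409 + 3687)/2] = 1278/3048 ≈ 0.4193.
%Δp = (11.4 − 16.15)/[(16.15 + 11.4)/2] = -4.75/13.775 ≈ -0.3448.
Arc elasticity E = %ΔQ/%Δp ≈ 0.4193/-0.3448 ≈ -1.22.
|E| > 1: demand is elastic over this range.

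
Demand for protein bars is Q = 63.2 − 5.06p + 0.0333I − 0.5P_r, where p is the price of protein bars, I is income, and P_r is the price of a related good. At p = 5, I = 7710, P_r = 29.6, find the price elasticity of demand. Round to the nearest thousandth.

-0.090

Substituting, Q = 63.2 − 5.06(5) + 0.0333(7710) − 0.5(29.6) = 63.2 − 25.3 + 256.743 − 14.8 = 279.843.
∂Q/∂p = −5.06, so E_p = (−5.06)·(5/279.843) ≈ -0.090.
|E_p| < 1: demand is inelastic.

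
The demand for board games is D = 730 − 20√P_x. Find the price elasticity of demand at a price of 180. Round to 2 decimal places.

-0.29

At P_x = 180, D = 461.6718.
dD/dP_x = −20/(2√P_x) = −20/(2·13.4164).
Point elasticity E = (dD/dP_x)·(P_x/D) = -0.7454 × 180/461.6718 ≈ -0.29.
|E| < 1, so demand is inelastic at this price.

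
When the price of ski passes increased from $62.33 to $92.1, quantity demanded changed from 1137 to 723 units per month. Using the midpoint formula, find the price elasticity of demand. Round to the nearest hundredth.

%ΔQ = (723 − 1137)/[(1137 + 723)/2] = -414/930 ≈ -0.4452.
%ΔP = (92.1 − 62.33)/[(62.33 + 92.1)/2] = 29.77/77.215 ≈ 0.3855.
Arc elasticity E = %ΔQ/%ΔP ≈ -0.4452/0.3855 ≈ -1.15.
|E| > 1: demand is elastic over this range.

-1.15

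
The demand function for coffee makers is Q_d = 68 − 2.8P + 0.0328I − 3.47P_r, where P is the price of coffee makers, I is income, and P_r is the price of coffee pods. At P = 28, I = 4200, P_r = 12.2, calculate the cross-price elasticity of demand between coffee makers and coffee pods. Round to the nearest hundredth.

-0.50

At the given point, Q_d = 68 − 2.8(28) + 0.0328(4200) − 3.47(12.2) = 68 − 78.4 + 137.76 − 42.334 = 85.026.
∂Q_d/∂P_r = −3.47, so E_xy = -3.47·(12.2/85.026) ≈ -0.50.
E_xy < 0: the goods are complements.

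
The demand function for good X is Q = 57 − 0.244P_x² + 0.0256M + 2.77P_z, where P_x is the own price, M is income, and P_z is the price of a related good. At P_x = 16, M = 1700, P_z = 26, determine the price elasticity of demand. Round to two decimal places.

-1.13

Q = 57 − 0.244(16)² + 0.0256(1700) + 2.77(26) = 57 − 62.464 + 43.52 + 72.02 = 110.076.
∂Q/∂P_x = −2·0.244·P_x = -7.808, so E_p = -7.808·(16/110.076) ≈ -1.13.
|E_p| > 1: demand is elastic.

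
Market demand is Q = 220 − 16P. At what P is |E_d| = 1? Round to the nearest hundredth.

6.88

For linear demand Q = a − bP, E = −bP/(a − bP). |E| = 1 ⇒ bP = a − bP ⇒ P = a/(2b).
P = 220/(2·16) ≈ 6.88.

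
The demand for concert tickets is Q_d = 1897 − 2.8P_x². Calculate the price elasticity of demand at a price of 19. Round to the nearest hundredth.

-2.28

At P_x = 19, Q_d = 886.2.
dQ_d/dP_x = −2·2.8·P_x = −106.4.
Point elasticity E = (dQ_d/dP_x)·(P_x/Q_d) = -106.4 × 19/886.2 ≈ -2.28.
|E| > 1, so demand is elastic at this price.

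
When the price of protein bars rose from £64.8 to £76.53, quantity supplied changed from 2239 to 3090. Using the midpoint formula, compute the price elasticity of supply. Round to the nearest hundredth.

1.92

%ΔQ = (3090 − 2239)/[(2239 + 3090)/2] = 851/2664.5 ≈ 0.3194.
%Δp = (76.53 − 64.8)/[(64.8 + 76.53)/2] = 11.73/70.665 ≈ 0.1660.
Arc elasticity E = %ΔQ/%Δp ≈ 0.3194/0.1660 ≈ 1.92.
|E| > 1: supply is elastic over this range.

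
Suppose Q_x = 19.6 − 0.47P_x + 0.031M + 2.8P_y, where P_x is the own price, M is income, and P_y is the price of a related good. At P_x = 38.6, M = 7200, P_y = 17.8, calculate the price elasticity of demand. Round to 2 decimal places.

-0.07

Substituting, Q_x = 19.6 − 0.47(38.6) + 0.031(7200) + 2.8(17.8) = 19.6 − 18.142 + 223.2 + 49.84 = 274.498.
∂Q_x/∂P_x = −0.47, so E_p = (−0.47)·(38.6/274.498) ≈ -0.07.
|E_p| < 1: demand is inelastic.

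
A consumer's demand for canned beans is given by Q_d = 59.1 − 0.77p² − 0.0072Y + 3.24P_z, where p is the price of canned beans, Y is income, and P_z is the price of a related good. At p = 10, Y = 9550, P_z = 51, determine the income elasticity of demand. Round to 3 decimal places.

-0.875

At the given point, Q_d = 59.1 − 0.77(10)² − 0.0072(9550) + 3.24(51) = 59.1 − 77 − 68.76 + 165.24 = 78.58.
∂Q_d/∂Y = −0.0072, so E_I = -0.0072·(9550/78.58) ≈ -0.875.
E_I < 0: inferior good.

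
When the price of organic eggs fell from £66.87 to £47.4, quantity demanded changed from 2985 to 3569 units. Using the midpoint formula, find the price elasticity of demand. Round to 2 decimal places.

-0.52

%Δq = (3569 − 2985)/[(2985 + 3569)/2] = 584/3277 ≈ 0.1782.
%Δp = (47.4 − 66.87)/[(66.87 + 47.4)/2] = -19.47/57.135 ≈ -0.3408.
Arc elasticity E = %Δq/%Δp ≈ 0.1782/-0.3408 ≈ -0.52.
|E| < 1: demand is inelastic over this range.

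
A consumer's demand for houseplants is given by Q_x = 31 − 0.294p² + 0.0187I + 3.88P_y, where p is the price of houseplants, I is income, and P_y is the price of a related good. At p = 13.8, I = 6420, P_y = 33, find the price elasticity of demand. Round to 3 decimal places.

Substituting, Q_x = 31 − 0.294(13.8)² + 0.0187(6420) + 3.88(33) = 31 − 55.9894 + 120.054 + 128.04 = 223.1046.
∂Q_x/∂p = −2·0.294·p = -8.1144, so E_p = -8.1144·(13.8/223.1046) ≈ -0.502.
|E_p| < 1: demand is inelastic.

-0.502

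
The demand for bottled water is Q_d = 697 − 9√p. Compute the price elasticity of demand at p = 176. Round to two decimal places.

At p = 176, Q_d = 577.6015.
dQ_d/dp = −9/(2√p) = −9/(2·13.2665).
Point elasticity E = (dQ_d/dp)·(p/Q_d) = -0.3392 × 176/577.6015 ≈ -0.10.
|E| < 1, so demand is inelastic at this price.

-0.10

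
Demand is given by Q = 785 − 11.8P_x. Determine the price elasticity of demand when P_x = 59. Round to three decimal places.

-7.840

At P_x = 59, Q = 88.8.
dQ/dP_x = −11.8.
Point elasticity E = (dQ/dP_x)·(P_x/Q) = -11.8 × 59/88.8 ≈ -7.840.
|E| > 1, so demand is elastic at this price.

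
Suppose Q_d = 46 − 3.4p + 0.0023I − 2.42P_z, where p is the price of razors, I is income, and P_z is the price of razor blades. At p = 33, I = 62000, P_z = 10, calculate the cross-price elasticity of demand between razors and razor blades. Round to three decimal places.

-0.464

Substituting, Q_d = 46 − 3.4(33) + 0.0023(62000) − 2.42(10) = 46 − 112.2 + 142.6 − 24.2 = 52.2.
∂Q_d/∂P_z = −2.42, so E_xy = -2.42·(10/52.2) ≈ -0.464.
E_xy < 0: the goods are complements.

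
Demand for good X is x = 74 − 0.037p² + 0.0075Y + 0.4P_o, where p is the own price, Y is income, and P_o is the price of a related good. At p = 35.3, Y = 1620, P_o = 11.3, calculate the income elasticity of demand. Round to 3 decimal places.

First evaluate x: 74 − 0.037(35.3)² + 0.0075(1620) + 0.4(11.3) = 74 − 46.1053 + 12.15 + 4.52 = 44.5647.
∂x/∂Y = +0.0075, so E_I = 0.0075·(1620/44.5647) ≈ 0.273.
E_I ∈ (0,1): normal good (necessity).

0.273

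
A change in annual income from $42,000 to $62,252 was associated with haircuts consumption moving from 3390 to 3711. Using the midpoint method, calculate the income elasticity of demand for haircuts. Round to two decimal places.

%ΔQ = (3711 − 3390)/[(3390+3711)/2] = 321/3550.5 ≈ 0.0904.
%ΔI = (62,252 − 42,000)/[(42,000+62,252)/2] = 20252/52126 ≈ 0.3885.
E_I = %ΔQ/%ΔI ≈ 0.23.
E_I ∈ (0,1): normal good (necessity).

0.23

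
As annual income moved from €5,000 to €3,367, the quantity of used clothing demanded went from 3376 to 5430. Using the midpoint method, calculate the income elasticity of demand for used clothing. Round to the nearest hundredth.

%ΔQ = (5430 − 3376)/[(3376+5430)/2] = 2054/4403 ≈ 0.4665.
%ΔY = (3,367 − 5,000)/[(5,000+3,367)/2] = -1633/4183.5 ≈ -0.3903.
E_I = %ΔQ/%ΔY ≈ -1.20.
E_I < 0: inferior good.

-1.20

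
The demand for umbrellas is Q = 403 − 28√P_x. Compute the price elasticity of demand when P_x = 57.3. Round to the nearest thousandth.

-0.555

At P_x = 57.3, Q = 191.0491.
dQ/dP_x = −28/(2√P_x) = −28/(2·7.5697).
Point elasticity E = (dQ/dP_x)·(P_x/Q) = -1.8495 × 57.3/191.0491 ≈ -0.555.
|E| < 1, so demand is inelastic at this price.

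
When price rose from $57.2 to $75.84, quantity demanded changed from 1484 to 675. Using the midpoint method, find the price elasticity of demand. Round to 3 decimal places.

%ΔQ = (675 − 1484)/[(1484 + 675)/2] = -809/1079.5 ≈ -0.7494.
%ΔP = (75.84 − 57.2)/[(57.2 + 75.84)/2] = 18.64/66.52 ≈ 0.2802.
Arc elasticity E = %ΔQ/%ΔP ≈ -0.7494/0.2802 ≈ -2.674.
|E| > 1: demand is elastic over this range.

-2.674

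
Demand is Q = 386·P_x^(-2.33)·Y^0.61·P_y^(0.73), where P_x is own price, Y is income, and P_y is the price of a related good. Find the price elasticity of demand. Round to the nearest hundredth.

-2.33

For a Cobb–Douglas (constant-elasticity) form Q = A·P_x^α·…, the elasticity with respect to P_x equals the exponent α at every point.
Here the exponent on P_x is -2.33, so the price elasticity of demand is -2.33.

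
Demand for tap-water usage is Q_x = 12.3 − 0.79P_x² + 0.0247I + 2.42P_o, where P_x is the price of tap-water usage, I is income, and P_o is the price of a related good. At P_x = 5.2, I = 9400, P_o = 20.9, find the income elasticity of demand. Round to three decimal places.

0.848

At the given point, Q_x = 12.3 − 0.79(5.2)² + 0.0247(9400) + 2.42(20.9) = 12.3 − 21.3616 + 232.18 + 50.578 = 273.6964.
∂Q_x/∂I = +0.0247, so E_I = 0.0247·(9400/273.6964) ≈ 0.848.
E_I ∈ (0,1): normal good (necessity).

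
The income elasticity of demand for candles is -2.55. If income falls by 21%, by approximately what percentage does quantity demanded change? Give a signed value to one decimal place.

53.6

%ΔQ ≈ E × %ΔI = (-2.55) × (-21%) ≈ 53.6%.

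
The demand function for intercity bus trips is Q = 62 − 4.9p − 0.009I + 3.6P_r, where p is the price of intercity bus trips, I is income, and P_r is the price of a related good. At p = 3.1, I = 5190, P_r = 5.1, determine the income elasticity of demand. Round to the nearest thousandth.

Q = 62 − 4.9(3.1) − 0.009(5190) + 3.6(5.1) = 62 − 15.19 − 46.71 + 18.36 = 18.46.
∂Q/∂I = −0.009, so E_I = -0.009·(5190/18.46) ≈ -2.530.
E_I < 0: inferior good.

-2.530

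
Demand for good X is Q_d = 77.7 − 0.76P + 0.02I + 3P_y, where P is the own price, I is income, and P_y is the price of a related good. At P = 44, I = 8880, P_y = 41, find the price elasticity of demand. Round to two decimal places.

Evaluating quantity at (P, I, P_y) gives Q_d = 77.7 − 0.76(44) + 0.02(8880) + 3(41) = 77.7 − 33.44 + 177.6 + 123 = 344.86.
∂Q_d/∂P = −0.76, so E_p = (−0.76)·(44/344.86) ≈ -0.10.
|E_p| < 1: demand is inelastic.

-0.10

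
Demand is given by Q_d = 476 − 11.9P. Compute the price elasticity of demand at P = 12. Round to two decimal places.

-0.43

At P = 12, Q_d = 333.2.
dQ_d/dP = −11.9.
Point elasticity E = (dQ_d/dP)·(P/Q_d) = -11.9 × 12/333.2 ≈ -0.43.
|E| < 1, so demand is inelastic at this price.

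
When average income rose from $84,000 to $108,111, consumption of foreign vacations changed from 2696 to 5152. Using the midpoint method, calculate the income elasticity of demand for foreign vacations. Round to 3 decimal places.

2.493

%ΔQ = (5152 − 2696)/[(2696+5152)/2] = 2456/3924 ≈ 0.6259.
%ΔI = (108,111 − 84,000)/[(84,000+108,111)/2] = 24111/96055.5 ≈ 0.2510.
E_I = %ΔQ/%ΔI ≈ 2.493.
E_I > 1: normal good (luxury).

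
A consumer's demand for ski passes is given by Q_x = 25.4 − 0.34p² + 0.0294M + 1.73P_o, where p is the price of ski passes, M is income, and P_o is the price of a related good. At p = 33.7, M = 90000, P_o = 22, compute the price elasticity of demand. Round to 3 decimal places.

-0.332

At the given point, Q_x = 25.4 − 0.34(33.7)² + 0.0294(90000) + 1.73(22) = 25.4 − 386.1346 + 2646 + 38.06 = 2323.3254.
∂Q_x/∂p = −2·0.34·p = -22.916, so E_p = -22.916·(33.7/2323.3254) ≈ -0.332.
|E_p| < 1: demand is inelastic.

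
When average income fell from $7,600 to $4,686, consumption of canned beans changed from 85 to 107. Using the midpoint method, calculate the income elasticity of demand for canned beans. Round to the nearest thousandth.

%ΔQ = (107 − 85)/[(85+107)/2] = 22/96 ≈ 0.2292.
%ΔM = (4,686 − 7,600)/[(7,600+4,686)/2] = -2914/6143 ≈ -0.4744.
E_I = %ΔQ/%ΔM ≈ -0.483.
E_I < 0: inferior good.

-0.483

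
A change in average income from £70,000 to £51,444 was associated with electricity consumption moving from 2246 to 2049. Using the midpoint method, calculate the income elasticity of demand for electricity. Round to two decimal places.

%ΔQ = (2049 − 2246)/[(2246+2049)/2] = -197/2147.5 ≈ -0.0917.
%ΔY = (51,444 − 70,000)/[(70,000+51,444)/2] = -18556/60722 ≈ -0.3056.
E_I = %ΔQ/%ΔY ≈ 0.30.
E_I ∈ (0,1): normal good (necessity).

0.30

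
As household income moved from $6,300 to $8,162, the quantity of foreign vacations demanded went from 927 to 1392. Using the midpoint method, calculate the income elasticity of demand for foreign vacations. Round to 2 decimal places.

%ΔQ = (1392 − 927)/[(927+1392)/2] = 465/1159.5 ≈ 0.4010.
%ΔY = (8,162 − 6,300)/[(6,300+8,162)/2] = 1862/7231 ≈ 0.2575.
E_I = %ΔQ/%ΔY ≈ 1.56.
E_I > 1: normal good (luxury).

1.56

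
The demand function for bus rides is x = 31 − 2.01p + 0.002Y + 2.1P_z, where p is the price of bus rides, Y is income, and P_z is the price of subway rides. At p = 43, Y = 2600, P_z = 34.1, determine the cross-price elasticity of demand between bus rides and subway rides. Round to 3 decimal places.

First evaluate x: 31 − 2.01(43) + 0.002(2600) + 2.1(34.1) = 31 − 86.43 + 5.2 + 71.61 = 21.38.
∂x/∂P_z = +2.1, so E_xy = 2.1·(34.1/21.38) ≈ 3.349.
E_xy > 0: the goods are substitutes.

3.349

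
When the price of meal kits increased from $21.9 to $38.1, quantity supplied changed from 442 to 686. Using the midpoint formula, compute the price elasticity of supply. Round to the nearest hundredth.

%ΔQ = (686 − 442)/[(442 + 686)/2] = 244/564 ≈ 0.4326.
%ΔP = (38.1 − 21.9)/[(21.9 + 38.1)/2] = 16.2/30 ≈ 0.5400.
Arc elasticity E = %ΔQ/%ΔP ≈ 0.4326/0.5400 ≈ 0.80.
|E| < 1: supply is inelastic over this range.

0.80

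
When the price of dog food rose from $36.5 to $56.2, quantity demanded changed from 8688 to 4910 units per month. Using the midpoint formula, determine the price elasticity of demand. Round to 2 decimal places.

-1.31

%Δq = (4910 − 8688)/[(8688 + 4910)/2] = -3778/6799 ≈ -0.5557.
%ΔP = (56.2 − 36.5)/[(36.5 + 56.2)/2] = 19.7/46.35 ≈ 0.4250.
Arc elasticity E = %Δq/%ΔP ≈ -0.5557/0.4250 ≈ -1.31.
|E| > 1: demand is elastic over this range.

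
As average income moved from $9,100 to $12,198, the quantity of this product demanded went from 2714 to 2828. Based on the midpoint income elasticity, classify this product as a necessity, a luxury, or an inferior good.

%ΔQ = (2828 − 2714)/[(2714+2828)/2] = 114/2771 ≈ 0.0411.
%ΔI = (12,198 − 9,100)/[(9,100+12,198)/2] = 3098/10649 ≈ 0.2909.
E_I = %ΔQ/%ΔI ≈ 0.141.
E_I ∈ (0,1): normal good (necessity).

necessity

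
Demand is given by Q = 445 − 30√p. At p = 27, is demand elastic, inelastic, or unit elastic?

inelastic

At p = 27, Q = 289.1154.
dQ/dp = −30/(2√p) = −30/(2·5.1962).
Point elasticity E = (dQ/dp)·(p/Q) = -2.8868 × 27/289.1154 ≈ -0.270.
|E| ≈ 0.270 < 1, so demand is inelastic.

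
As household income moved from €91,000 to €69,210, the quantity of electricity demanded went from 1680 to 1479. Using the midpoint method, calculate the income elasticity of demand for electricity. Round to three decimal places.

0.468

%ΔQ = (1479 − 1680)/[(1680+1479)/2] = -201/1579.5 ≈ -0.1273.
%ΔM = (69,210 − 91,000)/[(91,000+69,210)/2] = -21790/80105 ≈ -0.2720.
E_I = %ΔQ/%ΔM ≈ 0.468.
E_I ∈ (0,1): normal good (necessity).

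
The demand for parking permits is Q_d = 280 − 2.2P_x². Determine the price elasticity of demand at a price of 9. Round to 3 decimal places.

-3.501

At P_x = 9, Q_d = 101.8.
dQ_d/dP_x = −2·2.2·P_x = −39.6.
Point elasticity E = (dQ_d/dP_x)·(P_x/Q_d) = -39.6 × 9/101.8 ≈ -3.501.
|E| > 1, so demand is elastic at this price.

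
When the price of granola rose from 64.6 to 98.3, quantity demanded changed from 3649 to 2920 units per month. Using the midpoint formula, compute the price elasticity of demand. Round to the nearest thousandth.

%ΔQ = (2920 − 3649)/[(3649 + 2920)/2] = -729/3284.5 ≈ -0.2220.
%ΔP = (98.3 − 64.6)/[(64.6 + 98.3)/2] = 33.7/81.45 ≈ 0.4138.
Arc elasticity E = %ΔQ/%ΔP ≈ -0.2220/0.4138 ≈ -0.536.
|E| < 1: demand is inelastic over this range.

-0.536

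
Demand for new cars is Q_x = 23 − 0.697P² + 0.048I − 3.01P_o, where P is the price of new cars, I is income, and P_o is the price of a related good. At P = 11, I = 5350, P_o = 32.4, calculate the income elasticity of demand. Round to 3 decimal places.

2.622

Substituting, Q_x = 23 − 0.697(11)² + 0.048(5350) − 3.01(32.4) = 23 − 84.337 + 256.8 − 97.524 = 97.939.
∂Q_x/∂I = +0.048, so E_I = 0.048·(5350/97.939) ≈ 2.622.
E_I > 1: normal good (luxury).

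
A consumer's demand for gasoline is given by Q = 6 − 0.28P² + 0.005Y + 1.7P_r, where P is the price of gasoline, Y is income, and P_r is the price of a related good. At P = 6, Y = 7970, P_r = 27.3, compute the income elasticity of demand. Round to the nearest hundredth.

0.48

At the given point, Q = 6 − 0.28(6)² + 0.005(7970) + 1.7(27.3) = 6 − 10.08 + 39.85 + 46.41 = 82.18.
∂Q/∂Y = +0.005, so E_I = 0.005·(7970/82.18) ≈ 0.48.
E_I ∈ (0,1): normal good (necessity).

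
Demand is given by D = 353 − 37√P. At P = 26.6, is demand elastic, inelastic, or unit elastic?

At P = 26.6, D = 162.1718.
dD/dP = −37/(2√P) = −37/(2·5.1575).
Point elasticity E = (dD/dP)·(P/D) = -3.587 × 26.6/162.1718 ≈ -0.588.
|E| ≈ 0.588 < 1, so demand is inelastic.

inelastic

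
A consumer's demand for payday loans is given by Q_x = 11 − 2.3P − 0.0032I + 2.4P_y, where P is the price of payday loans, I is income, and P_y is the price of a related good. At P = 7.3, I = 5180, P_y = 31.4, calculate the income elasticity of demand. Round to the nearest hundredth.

-0.31

Evaluating quantity at (P, I, P_y) gives Q_x = 11 − 2.3(7.3) − 0.0032(5180) + 2.4(31.4) = 11 − 16.79 − 16.576 + 75.36 = 52.994.
∂Q_x/∂I = −0.0032, so E_I = -0.0032·(5180/52.994) ≈ -0.31.
E_I < 0: inferior good.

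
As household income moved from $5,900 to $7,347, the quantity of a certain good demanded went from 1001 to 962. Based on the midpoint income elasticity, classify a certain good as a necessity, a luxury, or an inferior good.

inferior

%ΔQ = (962 − 1001)/[(1001+962)/2] = -39/981.5 ≈ -0.0397.
%ΔI = (7,347 − 5,900)/[(5,900+7,347)/2] = 1447/6623.5 ≈ 0.2185.
E_I = %ΔQ/%ΔI ≈ -0.182.
E_I < 0: inferior good.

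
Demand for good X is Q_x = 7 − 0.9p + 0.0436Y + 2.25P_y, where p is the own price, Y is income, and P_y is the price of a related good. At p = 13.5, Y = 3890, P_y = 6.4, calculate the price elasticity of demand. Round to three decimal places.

-0.068

Substituting, Q_x = 7 − 0.9(13.5) + 0.0436(3890) + 2.25(6.4) = 7 − 12.15 + 169.604 + 14.4 = 178.854.
∂Q_x/∂p = −0.9, so E_p = (−0.9)·(13.5/178.854) ≈ -0.068.
|E_p| < 1: demand is inelastic.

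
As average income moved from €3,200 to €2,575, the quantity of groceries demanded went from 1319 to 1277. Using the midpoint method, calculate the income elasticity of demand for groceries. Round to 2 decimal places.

%ΔQ = (1277 − 1319)/[(1319+1277)/2] = -42/1298 ≈ -0.0324.
%ΔI = (2,575 − 3,200)/[(3,200+2,575)/2] = -625/2887.5 ≈ -0.2165.
E_I = %ΔQ/%ΔI ≈ 0.15.
E_I ∈ (0,1): normal good (necessity).

0.15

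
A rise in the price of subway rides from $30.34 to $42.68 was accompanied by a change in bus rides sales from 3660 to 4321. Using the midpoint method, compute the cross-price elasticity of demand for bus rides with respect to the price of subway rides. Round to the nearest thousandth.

%ΔQ_x = (4321 − 3660)/[(3660+4321)/2] = 661/3990.5 ≈ 0.1656.
%ΔP_y = (42.68 − 30.34)/[(30.34+42.68)/2] ≈ 0.3380.
E_xy = 0.1656/0.3380 ≈ 0.490.
E_xy > 0, so bus rides and subway rides are substitutes.

0.490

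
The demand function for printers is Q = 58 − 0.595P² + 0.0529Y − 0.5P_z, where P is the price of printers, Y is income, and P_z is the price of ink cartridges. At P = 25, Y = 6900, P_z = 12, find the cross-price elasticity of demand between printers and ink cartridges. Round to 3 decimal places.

-0.133

At the given point, Q = 58 − 0.595(25)² + 0.0529(6900) − 0.5(12) = 58 − 371.875 + 365.01 − 6 = 45.135.
∂Q/∂P_z = −0.5, so E_xy = -0.5·(12/45.135) ≈ -0.133.
E_xy < 0: the goods are complements.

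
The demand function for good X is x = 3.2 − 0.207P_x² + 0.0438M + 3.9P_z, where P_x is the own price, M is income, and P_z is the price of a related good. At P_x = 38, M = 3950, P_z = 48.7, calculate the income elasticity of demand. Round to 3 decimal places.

Substituting, x = 3.2 − 0.207(38)² + 0.0438(3950) + 3.9(48.7) = 3.2 − 298.908 + 173.01 + 189.93 = 67.232.
∂x/∂M = +0.0438, so E_I = 0.0438·(3950/67.232) ≈ 2.573.
E_I > 1: normal good (luxury).

2.573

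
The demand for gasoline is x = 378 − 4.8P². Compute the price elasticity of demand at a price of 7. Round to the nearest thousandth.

At P = 7, x = 142.8.
dx/dP = −2·4.8·P = −67.2.
Point elasticity E = (dx/dP)·(P/x) = -67.2 × 7/142.8 ≈ -3.294.
|E| > 1, so demand is elastic at this price.

-3.294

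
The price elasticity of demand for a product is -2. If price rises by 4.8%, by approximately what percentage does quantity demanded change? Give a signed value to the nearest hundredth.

-9.60

%ΔQ ≈ E × %ΔP = (-2) × (4.8%) = -9.60%.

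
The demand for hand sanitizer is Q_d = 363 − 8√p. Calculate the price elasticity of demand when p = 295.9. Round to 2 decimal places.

At p = 295.9, Q_d = 225.386.
dQ_d/dp = −8/(2√p) = −8/(2·17.2017).
Point elasticity E = (dQ_d/dp)·(p/Q_d) = -0.2325 × 295.9/225.386 ≈ -0.31.
|E| < 1, so demand is inelastic at this price.

-0.31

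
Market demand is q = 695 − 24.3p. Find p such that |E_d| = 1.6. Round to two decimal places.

Set −bp/(a − bp) = −1.6 ⇒ bp = 1.6(a − bp) ⇒ bp(1+1.6) = 1.6·a.
p = 1.6·695/(24.3·2.6) ≈ 17.60.

17.60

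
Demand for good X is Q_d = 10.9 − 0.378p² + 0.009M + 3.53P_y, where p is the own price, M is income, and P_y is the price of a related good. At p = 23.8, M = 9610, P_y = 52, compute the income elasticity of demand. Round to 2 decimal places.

Substituting, Q_d = 10.9 − 0.378(23.8)² + 0.009(9610) + 3.53(52) = 10.9 − 214.1143 + 86.49 + 183.56 = 66.8357.
∂Q_d/∂M = +0.009, so E_I = 0.009·(9610/66.8357) ≈ 1.29.
E_I > 1: normal good (luxury).

1.29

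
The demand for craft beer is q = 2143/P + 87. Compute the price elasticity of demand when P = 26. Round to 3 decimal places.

At P = 26, q = 169.4231.
dq/dP = −2143/P² = −3.1701.
Point elasticity E = (dq/dP)·(P/q) = -3.1701 × 26/169.4231 ≈ -0.486.
|E| < 1, so demand is inelastic at this price.

-0.486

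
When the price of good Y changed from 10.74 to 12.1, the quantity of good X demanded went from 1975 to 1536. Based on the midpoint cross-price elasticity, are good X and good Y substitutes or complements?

complements

%ΔQ_x = (1536 − 1975)/[(1975+1536)/2] = -439/1755.5 ≈ -0.2501.
%ΔP_y = (12.1 − 10.74)/[(10.74+12.1)/2] ≈ 0.1191.
E_xy = -0.2501/0.1191 ≈ -2.100.
E_xy < 0, so the goods are complements.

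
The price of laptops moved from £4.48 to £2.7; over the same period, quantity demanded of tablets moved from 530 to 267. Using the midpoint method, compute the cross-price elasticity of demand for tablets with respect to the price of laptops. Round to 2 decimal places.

%ΔQ_x = (267 − 530)/[(530+267)/2] = -263/398.5 ≈ -0.6600.
%ΔP_y = (2.7 − 4.48)/[(4.48+2.7)/2] ≈ -0.4958.
E_xy = -0.6600/-0.4958 ≈ 1.33.
E_xy > 0, so tablets and laptops are substitutes.

1.33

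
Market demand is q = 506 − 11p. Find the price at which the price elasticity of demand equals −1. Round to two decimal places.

23.00

For linear demand q = a − bp, E = −bp/(a − bp). |E| = 1 ⇒ bp = a − bp ⇒ p = a/(2b).
p = 506/(2·11) = 23.00.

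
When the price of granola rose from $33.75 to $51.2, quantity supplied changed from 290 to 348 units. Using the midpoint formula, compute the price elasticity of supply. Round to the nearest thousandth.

%Δq = (348 − 290)/[(290 + 348)/2] = 58/319 ≈ 0.1818.
%ΔP = (51.2 − 33.75)/[(33.75 + 51.2)/2] = 17.45/42.475 ≈ 0.4108.
Arc elasticity E = %Δq/%ΔP ≈ 0.1818/0.4108 ≈ 0.443.
|E| < 1: supply is inelastic over this range.

0.443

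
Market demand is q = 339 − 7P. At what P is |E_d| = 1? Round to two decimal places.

24.21

For linear demand q = a − bP, E = −bP/(a − bP). |E| = 1 ⇒ bP = a − bP ⇒ P = a/(2b).
P = 339/(2·7) ≈ 24.21.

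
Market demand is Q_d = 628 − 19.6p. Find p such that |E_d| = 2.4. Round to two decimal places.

22.62

Set −bp/(a − bp) = −2.4 ⇒ bp = 2.4(a − bp) ⇒ bp(1+2.4) = 2.4·a.
p = 2.4·628/(19.6·3.4) ≈ 22.62.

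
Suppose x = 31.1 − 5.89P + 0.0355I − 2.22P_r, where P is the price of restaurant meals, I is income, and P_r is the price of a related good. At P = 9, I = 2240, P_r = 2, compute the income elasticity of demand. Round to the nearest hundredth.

1.50

At the given point, x = 31.1 − 5.89(9) + 0.0355(2240) − 2.22(2) = 31.1 − 53.01 + 79.52 − 4.44 = 53.17.
∂x/∂I = +0.0355, so E_I = 0.0355·(2240/53.17) ≈ 1.50.
E_I > 1: normal good (luxury).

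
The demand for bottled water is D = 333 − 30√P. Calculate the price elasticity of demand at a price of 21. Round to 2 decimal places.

-0.35

At P = 21, D = 195.5227.
dD/dP = −30/(2√P) = −30/(2·4.5826).
Point elasticity E = (dD/dP)·(P/D) = -3.2733 × 21/195.5227 ≈ -0.35.
|E| < 1, so demand is inelastic at this price.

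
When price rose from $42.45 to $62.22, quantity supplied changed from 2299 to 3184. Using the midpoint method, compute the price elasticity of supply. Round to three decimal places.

%ΔQ = (3184 − 2299)/[(2299 + 3184)/2] = 885/2741.5 ≈ 0.3228.
%ΔP = (62.22 − 42.45)/[(42.45 + 62.22)/2] = 19.77/52.335 ≈ 0.3778.
Arc elasticity E = %ΔQ/%ΔP ≈ 0.3228/0.3778 ≈ 0.855.
|E| < 1: supply is inelastic over this range.

0.855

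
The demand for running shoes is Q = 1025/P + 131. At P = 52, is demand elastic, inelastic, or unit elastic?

inelastic

At P = 52, Q = 150.7115.
dQ/dP = −1025/P² = −0.3791.
Point elasticity E = (dQ/dP)·(P/Q) = -0.3791 × 52/150.7115 ≈ -0.131.
|E| ≈ 0.131 < 1, so demand is inelastic.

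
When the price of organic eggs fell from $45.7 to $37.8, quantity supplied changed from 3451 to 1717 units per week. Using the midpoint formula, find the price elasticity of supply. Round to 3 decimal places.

3.546

%Δq = (1717 − 3451)/[(3451 + 1717)/2] = -1734/2584 ≈ -0.6711.
%ΔP = (37.8 − 45.7)/[(45.7 + 37.8)/2] = -7.9/41.75 ≈ -0.1892.
Arc elasticity E = %Δq/%ΔP ≈ -0.6711/-0.1892 ≈ 3.546.
|E| > 1: supply is elastic over this range.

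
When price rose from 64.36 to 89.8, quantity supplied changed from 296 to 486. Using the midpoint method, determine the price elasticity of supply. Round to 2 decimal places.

%Δq = (486 − 296)/[(296 + 486)/2] = 190/391 ≈ 0.4859.
%Δp = (89.8 − 64.36)/[(64.36 + 89.8)/2] = 25.44/77.08 ≈ 0.3300.
Arc elasticity E = %Δq/%Δp ≈ 0.4859/0.3300 ≈ 1.47.
|E| > 1: supply is elastic over this range.

1.47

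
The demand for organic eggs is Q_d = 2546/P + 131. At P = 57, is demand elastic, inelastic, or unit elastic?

inelastic

At P = 57, Q_d = 175.6667.
dQ_d/dP = −2546/P² = −0.7836.
Point elasticity E = (dQ_d/dP)·(P/Q_d) = -0.7836 × 57/175.6667 ≈ -0.254.
|E| ≈ 0.254 < 1, so demand is inelastic.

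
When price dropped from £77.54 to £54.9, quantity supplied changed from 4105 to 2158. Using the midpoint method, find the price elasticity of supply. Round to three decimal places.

1.819

%Δq = (2158 − 4105)/[(4105 + 2158)/2] = -1947/3131.5 ≈ -0.6217.
%ΔP = (54.9 − 77.54)/[(77.54 + 54.9)/2] = -22.64/66.22 ≈ -0.3419.
Arc elasticity E = %Δq/%ΔP ≈ -0.6217/-0.3419 ≈ 1.819.
|E| > 1: supply is elastic over this range.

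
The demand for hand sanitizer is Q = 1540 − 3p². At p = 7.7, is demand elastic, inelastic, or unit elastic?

At p = 7.7, Q = 1362.13.
dQ/dp = −2·3·p = −46.2.
Point elasticity E = (dQ/dp)·(p/Q) = -46.2 × 7.7/1362.13 ≈ -0.261.
|E| ≈ 0.261 < 1, so demand is inelastic.

inelastic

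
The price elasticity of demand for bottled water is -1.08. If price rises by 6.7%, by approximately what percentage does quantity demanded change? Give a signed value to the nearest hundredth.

-7.24

%ΔQ ≈ E × %ΔP = (-1.08) × (6.7%) ≈ -7.24%.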